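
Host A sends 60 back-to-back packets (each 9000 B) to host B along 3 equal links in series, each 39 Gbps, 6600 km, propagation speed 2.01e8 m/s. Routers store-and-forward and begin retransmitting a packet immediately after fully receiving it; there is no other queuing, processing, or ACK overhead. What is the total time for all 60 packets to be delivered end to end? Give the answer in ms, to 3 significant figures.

98.6 ms

Per-hop transmission t_tx = L/R = 72000/39000000000 = 0.00184615 ms.
Per-hop propagation t_prop = 6600000/2.01e+08 = 32.8358 ms.
Pipeline fill: first packet needs 3·t_tx to clear all hops; remaining 59 packets each add one t_tx.
Total = (3+60-1)·t_tx + 3·t_prop = 62·0.00184615 + 3·32.8358 = 98.6 ms.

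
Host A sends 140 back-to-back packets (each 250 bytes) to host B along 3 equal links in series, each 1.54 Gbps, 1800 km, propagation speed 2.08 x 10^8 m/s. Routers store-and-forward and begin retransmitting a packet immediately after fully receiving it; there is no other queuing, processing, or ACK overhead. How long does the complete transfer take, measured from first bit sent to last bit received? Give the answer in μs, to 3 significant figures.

26100 μs

Per-hop transmission t_tx = L/R = 2000/1540000000 = 1.2987 μs.
Per-hop propagation t_prop = 1800000/208000000 = 8653.85 μs.
Pipeline fill: first packet needs 3·t_tx to clear all hops; remaining 139 packets each add one t_tx.
Total = (3+140-1)·t_tx + 3·t_prop = 142·1.2987 + 3·8653.85 = 26100 μs.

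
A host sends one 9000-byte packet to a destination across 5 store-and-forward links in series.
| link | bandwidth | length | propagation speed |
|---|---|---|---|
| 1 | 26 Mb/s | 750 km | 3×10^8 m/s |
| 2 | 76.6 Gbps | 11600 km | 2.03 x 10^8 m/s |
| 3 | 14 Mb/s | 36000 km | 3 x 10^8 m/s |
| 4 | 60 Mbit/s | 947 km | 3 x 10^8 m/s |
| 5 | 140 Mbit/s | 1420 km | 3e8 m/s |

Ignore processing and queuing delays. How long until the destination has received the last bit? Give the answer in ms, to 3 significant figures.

197 ms

L = 9000 × 8 = 72000 bits.
Transmission delays (L/R per hop): 2.76923, 0.000939948, 5.14286, 1.2, 0.514286 ms; sum = 9.62731 ms.
Propagation delays (d/s per hop): 2.5, 57.1429, 120, 3.15667, 4.73333 ms; sum = 187.533 ms.
End-to-end = 197 ms.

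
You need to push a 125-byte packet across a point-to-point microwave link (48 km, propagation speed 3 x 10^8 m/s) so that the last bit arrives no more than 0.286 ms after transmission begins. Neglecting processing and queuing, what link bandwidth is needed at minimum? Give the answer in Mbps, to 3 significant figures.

7.94 Mbps

L = 1000 bits.
Propagation delay = 48000 / 300000000 = 0.16 ms.
Transmission budget = 0.286 − 0.16 = 0.126 ms.
R ≥ L / t_tx = 1000 bits / 0.000126 s = 7.94 Mbps.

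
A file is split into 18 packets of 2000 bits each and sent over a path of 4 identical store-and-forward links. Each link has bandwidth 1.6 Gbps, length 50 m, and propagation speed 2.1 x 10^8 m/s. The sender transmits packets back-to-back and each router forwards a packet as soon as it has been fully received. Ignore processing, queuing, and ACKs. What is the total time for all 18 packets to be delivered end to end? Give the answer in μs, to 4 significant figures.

27.20 μs

Per-hop transmission t_tx = L/R = 2000/1600000000 = 1.25 μs.
Per-hop propagation t_prop = 50/210000000 = 0.238095 μs.
Pipeline fill: first packet needs 4·t_tx to clear all hops; remaining 17 packets each add one t_tx.
Total = (4+18-1)·t_tx + 4·t_prop = 21·1.25 + 4·0.238095 = 27.20 μs.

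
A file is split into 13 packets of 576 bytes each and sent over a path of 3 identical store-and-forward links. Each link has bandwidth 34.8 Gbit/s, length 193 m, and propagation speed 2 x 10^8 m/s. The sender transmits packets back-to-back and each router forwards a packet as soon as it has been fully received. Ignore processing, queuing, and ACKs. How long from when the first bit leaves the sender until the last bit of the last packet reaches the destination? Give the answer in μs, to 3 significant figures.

Per-hop transmission t_tx = L/R = 4608/34800000000 = 0.132414 μs.
Per-hop propagation t_prop = 193/200000000 = 0.965 μs.
Pipeline fill: first packet needs 3·t_tx to clear all hops; remaining 12 packets each add one t_tx.
Total = (3+13-1)·t_tx + 3·t_prop = 15·0.132414 + 3·0.965 = 4.88 μs.

4.88 μs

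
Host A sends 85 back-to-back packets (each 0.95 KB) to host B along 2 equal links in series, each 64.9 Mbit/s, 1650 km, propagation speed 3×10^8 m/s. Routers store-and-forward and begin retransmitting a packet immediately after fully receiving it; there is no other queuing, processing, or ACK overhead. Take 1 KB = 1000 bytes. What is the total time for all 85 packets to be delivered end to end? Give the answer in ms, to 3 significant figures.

Per-hop transmission t_tx = L/R = 7600/6.49e+07 = 0.117103 ms.
Per-hop propagation t_prop = 1650000/300000000 = 5.5 ms.
Pipeline fill: first packet needs 2·t_tx to clear all hops; remaining 84 packets each add one t_tx.
Total = (2+85-1)·t_tx + 2·t_prop = 86·0.117103 + 2·5.5 = 21.1 ms.

21.1 ms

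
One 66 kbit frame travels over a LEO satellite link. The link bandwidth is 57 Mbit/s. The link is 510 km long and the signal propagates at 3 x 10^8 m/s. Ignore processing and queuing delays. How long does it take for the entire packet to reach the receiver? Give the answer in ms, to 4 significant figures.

2.858 ms

L = 66000 bits.
Transmission delay = L/R = 66000 / 57000000 = 1.15789 ms.
Propagation delay = d/s = 510000 m / 300000000 m/s = 1.7 ms.
Total = 2.858 ms.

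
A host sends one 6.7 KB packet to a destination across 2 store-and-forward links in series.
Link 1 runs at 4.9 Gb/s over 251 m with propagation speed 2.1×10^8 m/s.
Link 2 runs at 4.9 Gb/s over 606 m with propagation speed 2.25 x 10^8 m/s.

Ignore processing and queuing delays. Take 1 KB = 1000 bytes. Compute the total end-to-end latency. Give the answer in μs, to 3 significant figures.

L = 53600 bits.
Transmission delay per hop = L/R = 53600/4900000000 = 10.9388 μs; 2 hops → 21.8776 μs.
Propagation delays (d/s per hop): 1.19524, 2.69333 μs; sum = 3.88857 μs.
End-to-end = 25.8 μs.

25.8 μs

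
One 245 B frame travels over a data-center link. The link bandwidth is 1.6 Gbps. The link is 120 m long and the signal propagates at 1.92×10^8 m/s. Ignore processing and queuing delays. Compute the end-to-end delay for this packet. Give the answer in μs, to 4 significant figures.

1.850 μs

L = 245 × 8 = 1960 bits.
Transmission delay = L/R = 1960 / 1600000000 = 1.225 μs.
Propagation delay = d/s = 120 m / 192000000 m/s = 0.625 μs.
Total = 1.850 μs.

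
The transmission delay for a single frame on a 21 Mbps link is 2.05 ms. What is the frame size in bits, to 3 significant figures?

43100 bits

L = R × t_tx = 21000000 b/s × 0.00205 s = 43050 bits.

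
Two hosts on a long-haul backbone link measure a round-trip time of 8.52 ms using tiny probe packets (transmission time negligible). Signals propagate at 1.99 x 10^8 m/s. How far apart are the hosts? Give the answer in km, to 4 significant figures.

One-way propagation = RTT/2 = 4.26 ms.
d = s × t = 199000000 × 0.00426 = 847.7 km.

847.7 km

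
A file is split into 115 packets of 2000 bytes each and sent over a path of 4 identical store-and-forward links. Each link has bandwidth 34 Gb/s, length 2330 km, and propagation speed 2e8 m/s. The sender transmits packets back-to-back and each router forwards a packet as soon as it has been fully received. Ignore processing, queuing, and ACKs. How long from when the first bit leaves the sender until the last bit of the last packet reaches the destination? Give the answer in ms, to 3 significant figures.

Per-hop transmission t_tx = L/R = 16000/34000000000 = 0.000470588 ms.
Per-hop propagation t_prop = 2330000/200000000 = 11.65 ms.
Pipeline fill: first packet needs 4·t_tx to clear all hops; remaining 114 packets each add one t_tx.
Total = (4+115-1)·t_tx + 4·t_prop = 118·0.000470588 + 4·11.65 = 46.7 ms.

46.7 ms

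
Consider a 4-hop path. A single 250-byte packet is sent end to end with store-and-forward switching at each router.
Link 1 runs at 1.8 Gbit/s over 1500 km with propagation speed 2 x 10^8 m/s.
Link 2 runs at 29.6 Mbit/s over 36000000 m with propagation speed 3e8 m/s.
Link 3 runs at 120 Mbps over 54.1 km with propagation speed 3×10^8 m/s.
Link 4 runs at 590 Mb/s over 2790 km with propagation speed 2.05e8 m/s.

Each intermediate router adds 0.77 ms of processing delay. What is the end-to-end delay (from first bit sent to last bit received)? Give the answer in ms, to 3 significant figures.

144 ms

L = 250 × 8 = 2000 bits.
Transmission delays (L/R per hop): 0.00111111, 0.0675676, 0.0166667, 0.00338983 ms; sum = 0.0887352 ms.
Propagation delays (d/s per hop): 7.5, 120, 0.180333, 13.6098 ms; sum = 141.29 ms.
Processing at 3 router(s): 3 × 0.77 ms = 2.31 ms.
End-to-end = 144 ms.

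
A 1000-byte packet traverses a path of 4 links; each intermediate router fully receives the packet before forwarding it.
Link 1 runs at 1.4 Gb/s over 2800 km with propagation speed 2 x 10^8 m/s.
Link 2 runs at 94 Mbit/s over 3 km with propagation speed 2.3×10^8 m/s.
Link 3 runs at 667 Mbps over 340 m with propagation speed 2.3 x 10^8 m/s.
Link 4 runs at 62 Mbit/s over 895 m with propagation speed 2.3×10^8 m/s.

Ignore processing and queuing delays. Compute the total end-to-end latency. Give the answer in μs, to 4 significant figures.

L = 1000 × 8 = 8000 bits.
Transmission delays (L/R per hop): 5.71429, 85.1064, 11.994, 129.032 μs; sum = 231.847 μs.
Propagation delays (d/s per hop): 14000, 13.0435, 1.47826, 3.8913 μs; sum = 14018.4 μs.
End-to-end = 14250 μs.

14250 μs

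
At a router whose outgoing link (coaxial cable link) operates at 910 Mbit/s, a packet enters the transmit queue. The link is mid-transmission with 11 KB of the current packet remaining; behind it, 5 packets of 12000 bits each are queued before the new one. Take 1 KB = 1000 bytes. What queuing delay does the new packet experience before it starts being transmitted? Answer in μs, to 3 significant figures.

Each queued packet: L/R = 12000/910000000 = 13.1868 μs.
5 queued → 65.9341 μs.
Plus remaining 88000 bits of current packet: 96.7033 μs.
Queuing delay = 163 μs.

163 μs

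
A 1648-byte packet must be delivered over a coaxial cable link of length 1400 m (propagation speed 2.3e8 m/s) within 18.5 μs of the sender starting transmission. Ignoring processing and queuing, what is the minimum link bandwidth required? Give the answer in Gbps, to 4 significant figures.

1.062 Gbps

L = 13184 bits.
Propagation delay = 1400 / 2.3e+08 = 6.08696 μs.
Transmission budget = 18.5 − 6.08696 = 12.413 μs.
R ≥ L / t_tx = 13184 bits / 1.2413e-05 s = 1.062 Gbps.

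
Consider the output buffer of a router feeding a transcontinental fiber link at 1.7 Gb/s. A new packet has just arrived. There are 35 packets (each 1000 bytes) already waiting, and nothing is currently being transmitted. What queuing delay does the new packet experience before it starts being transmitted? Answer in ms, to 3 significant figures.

0.165 ms

Each queued packet: L/R = 8000/1700000000 = 0.00470588 ms.
35 queued → 0.164706 ms.
Queuing delay = 0.165 ms.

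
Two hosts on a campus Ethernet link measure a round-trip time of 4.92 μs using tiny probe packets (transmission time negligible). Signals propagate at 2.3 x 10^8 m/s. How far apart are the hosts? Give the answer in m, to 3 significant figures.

566 m

One-way propagation = RTT/2 = 2.46 μs.
d = s × t = 2.3e+08 × 2.46e-06 = 566 m.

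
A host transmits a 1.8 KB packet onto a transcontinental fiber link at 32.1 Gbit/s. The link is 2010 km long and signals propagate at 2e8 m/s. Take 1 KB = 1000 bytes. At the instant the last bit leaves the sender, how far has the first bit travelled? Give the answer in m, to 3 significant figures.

89.7 m

t_tx = L/R = 14400/32100000000 = 4.48598e-07 s.
Distance = s × t_tx = 200000000 × 4.48598e-07 = 89.7 m.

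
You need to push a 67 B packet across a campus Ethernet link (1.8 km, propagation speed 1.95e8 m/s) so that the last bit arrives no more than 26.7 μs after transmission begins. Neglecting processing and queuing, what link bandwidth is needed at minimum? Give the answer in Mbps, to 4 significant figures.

L = 536 bits.
Propagation delay = 1800 / 195000000 = 9.23077 μs.
Transmission budget = 26.7 − 9.23077 = 17.4692 μs.
R ≥ L / t_tx = 536 bits / 1.74692e-05 s = 30.68 Mbps.

30.68 Mbps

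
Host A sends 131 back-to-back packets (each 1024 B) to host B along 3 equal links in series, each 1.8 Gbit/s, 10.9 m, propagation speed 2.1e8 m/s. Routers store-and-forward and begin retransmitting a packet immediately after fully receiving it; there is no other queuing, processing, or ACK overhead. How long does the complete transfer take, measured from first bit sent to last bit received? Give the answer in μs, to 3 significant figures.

605 μs

Per-hop transmission t_tx = L/R = 8192/1800000000 = 4.55111 μs.
Per-hop propagation t_prop = 10.9/210000000 = 0.0519048 μs.
Pipeline fill: first packet needs 3·t_tx to clear all hops; remaining 130 packets each add one t_tx.
Total = (3+131-1)·t_tx + 3·t_prop = 133·4.55111 + 3·0.0519048 = 605 μs.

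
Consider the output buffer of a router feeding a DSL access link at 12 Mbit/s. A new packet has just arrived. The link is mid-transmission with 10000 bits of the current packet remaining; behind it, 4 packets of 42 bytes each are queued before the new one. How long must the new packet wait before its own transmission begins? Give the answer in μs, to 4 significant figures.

Each queued packet: L/R = 336/12000000 = 28 μs.
4 queued → 112 μs.
Plus remaining 10000 bits of current packet: 833.333 μs.
Queuing delay = 945.3 μs.

945.3 μs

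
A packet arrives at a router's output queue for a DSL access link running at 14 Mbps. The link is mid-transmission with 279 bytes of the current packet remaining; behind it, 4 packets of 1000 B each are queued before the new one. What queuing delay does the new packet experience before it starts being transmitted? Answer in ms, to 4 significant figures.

2.445 ms

Each queued packet: L/R = 8000/14000000 = 0.571429 ms.
4 queued → 2.28571 ms.
Plus remaining 2232 bits of current packet: 0.159429 ms.
Queuing delay = 2.445 ms.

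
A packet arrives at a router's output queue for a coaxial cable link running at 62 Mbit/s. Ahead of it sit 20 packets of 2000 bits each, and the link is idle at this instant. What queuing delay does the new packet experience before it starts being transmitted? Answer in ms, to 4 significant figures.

Each queued packet: L/R = 2000/62000000 = 0.0322581 ms.
20 queued → 0.645161 ms.
Queuing delay = 0.6452 ms.

0.6452 ms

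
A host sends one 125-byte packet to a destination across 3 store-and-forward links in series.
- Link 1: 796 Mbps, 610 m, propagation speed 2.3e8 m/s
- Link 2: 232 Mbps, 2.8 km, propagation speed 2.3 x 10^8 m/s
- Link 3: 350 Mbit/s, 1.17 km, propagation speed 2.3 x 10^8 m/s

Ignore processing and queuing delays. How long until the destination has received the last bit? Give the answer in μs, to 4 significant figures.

28.34 μs

L = 125 × 8 = 1000 bits.
Transmission delays (L/R per hop): 1.25628, 4.31034, 2.85714 μs; sum = 8.42377 μs.
Propagation delays (d/s per hop): 2.65217, 12.1739, 5.08696 μs; sum = 19.913 μs.
End-to-end = 28.34 μs.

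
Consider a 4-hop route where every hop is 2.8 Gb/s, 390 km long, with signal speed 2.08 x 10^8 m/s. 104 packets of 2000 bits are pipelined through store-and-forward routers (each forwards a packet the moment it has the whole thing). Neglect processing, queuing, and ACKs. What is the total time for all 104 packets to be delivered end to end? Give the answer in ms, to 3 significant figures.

Per-hop transmission t_tx = L/R = 2000/2800000000 = 0.000714286 ms.
Per-hop propagation t_prop = 390000/208000000 = 1.875 ms.
Pipeline fill: first packet needs 4·t_tx to clear all hops; remaining 103 packets each add one t_tx.
Total = (4+104-1)·t_tx + 4·t_prop = 107·0.000714286 + 4·1.875 = 7.58 ms.

7.58 ms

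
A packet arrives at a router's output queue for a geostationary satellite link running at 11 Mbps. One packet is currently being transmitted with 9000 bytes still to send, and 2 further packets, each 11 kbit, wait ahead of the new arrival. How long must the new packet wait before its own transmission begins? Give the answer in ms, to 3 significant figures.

8.55 ms

Each queued packet: L/R = 11000/11000000 = 1 ms.
2 queued → 2 ms.
Plus remaining 72000 bits of current packet: 6.54545 ms.
Queuing delay = 8.55 ms.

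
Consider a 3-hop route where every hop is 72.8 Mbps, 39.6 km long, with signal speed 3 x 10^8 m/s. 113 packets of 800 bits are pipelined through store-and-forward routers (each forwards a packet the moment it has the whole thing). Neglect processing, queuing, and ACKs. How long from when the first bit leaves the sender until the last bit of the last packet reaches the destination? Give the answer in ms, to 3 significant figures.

Per-hop transmission t_tx = L/R = 800/72800000 = 0.010989 ms.
Per-hop propagation t_prop = 39600/300000000 = 0.132 ms.
Pipeline fill: first packet needs 3·t_tx to clear all hops; remaining 112 packets each add one t_tx.
Total = (3+113-1)·t_tx + 3·t_prop = 115·0.010989 + 3·0.132 = 1.66 ms.

1.66 ms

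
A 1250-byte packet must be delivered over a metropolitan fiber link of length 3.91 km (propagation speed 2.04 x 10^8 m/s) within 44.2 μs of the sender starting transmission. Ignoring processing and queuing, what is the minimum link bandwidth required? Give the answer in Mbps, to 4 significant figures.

399.5 Mbps

L = 10000 bits.
Propagation delay = 3910 / 204000000 = 19.1667 μs.
Transmission budget = 44.2 − 19.1667 = 25.0333 μs.
R ≥ L / t_tx = 10000 bits / 2.50333e-05 s = 399.5 Mbps.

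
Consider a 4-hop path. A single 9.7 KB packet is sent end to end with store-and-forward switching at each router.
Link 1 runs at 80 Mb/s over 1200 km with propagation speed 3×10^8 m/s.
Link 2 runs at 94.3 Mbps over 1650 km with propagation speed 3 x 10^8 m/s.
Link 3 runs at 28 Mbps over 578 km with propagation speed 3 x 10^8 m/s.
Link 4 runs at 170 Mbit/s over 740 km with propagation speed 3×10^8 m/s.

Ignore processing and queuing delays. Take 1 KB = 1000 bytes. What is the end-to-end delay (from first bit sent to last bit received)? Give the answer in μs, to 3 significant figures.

L = 77600 bits.
Transmission delays (L/R per hop): 970, 822.906, 2771.43, 456.471 μs; sum = 5020.8 μs.
Propagation delays (d/s per hop): 4000, 5500, 1926.67, 2466.67 μs; sum = 13893.3 μs.
End-to-end = 18900 μs.

18900 μs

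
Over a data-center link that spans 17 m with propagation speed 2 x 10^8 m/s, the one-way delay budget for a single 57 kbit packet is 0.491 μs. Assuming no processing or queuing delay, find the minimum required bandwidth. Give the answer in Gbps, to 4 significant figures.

Propagation delay = 17 / 200000000 = 0.085 μs.
Transmission budget = 0.491 − 0.085 = 0.406 μs.
R ≥ L / t_tx = 57000 bits / 4.06e-07 s = 140.4 Gbps.

140.4 Gbps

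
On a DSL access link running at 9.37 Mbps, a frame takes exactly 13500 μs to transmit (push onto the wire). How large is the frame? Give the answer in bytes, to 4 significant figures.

L = R × t_tx = 9370000 b/s × 0.0135 s = 126495 bits.
In bytes: 126495 / 8 = 15810 bytes.

15810 bytes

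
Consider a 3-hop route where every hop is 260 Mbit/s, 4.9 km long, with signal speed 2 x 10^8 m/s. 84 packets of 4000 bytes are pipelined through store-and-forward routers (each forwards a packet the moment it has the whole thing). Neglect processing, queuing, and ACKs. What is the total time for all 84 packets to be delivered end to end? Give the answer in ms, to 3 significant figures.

Per-hop transmission t_tx = L/R = 32000/260000000 = 0.123077 ms.
Per-hop propagation t_prop = 4900/200000000 = 0.0245 ms.
Pipeline fill: first packet needs 3·t_tx to clear all hops; remaining 83 packets each add one t_tx.
Total = (3+84-1)·t_tx + 3·t_prop = 86·0.123077 + 3·0.0245 = 10.7 ms.

10.7 ms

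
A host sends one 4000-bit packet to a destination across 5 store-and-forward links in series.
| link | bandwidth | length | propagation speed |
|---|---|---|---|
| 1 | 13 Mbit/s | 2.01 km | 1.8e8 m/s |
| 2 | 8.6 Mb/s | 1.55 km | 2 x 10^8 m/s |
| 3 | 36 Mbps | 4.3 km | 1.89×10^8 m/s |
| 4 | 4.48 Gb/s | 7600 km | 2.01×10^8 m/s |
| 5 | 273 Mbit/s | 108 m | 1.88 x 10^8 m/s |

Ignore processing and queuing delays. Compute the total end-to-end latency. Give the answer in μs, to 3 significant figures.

38800 μs

Transmission delays (L/R per hop): 307.692, 465.116, 111.111, 0.892857, 14.652 μs; sum = 899.465 μs.
Propagation delays (d/s per hop): 11.1667, 7.75, 22.7513, 37810.9, 0.574468 μs; sum = 37853.2 μs.
End-to-end = 38800 μs.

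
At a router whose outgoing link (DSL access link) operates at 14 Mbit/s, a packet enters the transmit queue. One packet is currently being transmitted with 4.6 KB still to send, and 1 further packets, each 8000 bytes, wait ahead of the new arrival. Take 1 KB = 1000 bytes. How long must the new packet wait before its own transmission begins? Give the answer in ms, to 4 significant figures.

Each queued packet: L/R = 64000/14000000 = 4.57143 ms.
1 queued → 4.57143 ms.
Plus remaining 36800 bits of current packet: 2.62857 ms.
Queuing delay = 7.200 ms.

7.200 ms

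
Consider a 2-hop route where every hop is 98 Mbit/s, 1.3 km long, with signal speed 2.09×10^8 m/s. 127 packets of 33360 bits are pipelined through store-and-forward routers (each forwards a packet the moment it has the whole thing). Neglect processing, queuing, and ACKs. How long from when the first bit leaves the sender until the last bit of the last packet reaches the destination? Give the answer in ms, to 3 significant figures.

43.6 ms

Per-hop transmission t_tx = L/R = 33360/98000000 = 0.340408 ms.
Per-hop propagation t_prop = 1300/209000000 = 0.0062201 ms.
Pipeline fill: first packet needs 2·t_tx to clear all hops; remaining 126 packets each add one t_tx.
Total = (2+127-1)·t_tx + 2·t_prop = 128·0.340408 + 2·0.0062201 = 43.6 ms.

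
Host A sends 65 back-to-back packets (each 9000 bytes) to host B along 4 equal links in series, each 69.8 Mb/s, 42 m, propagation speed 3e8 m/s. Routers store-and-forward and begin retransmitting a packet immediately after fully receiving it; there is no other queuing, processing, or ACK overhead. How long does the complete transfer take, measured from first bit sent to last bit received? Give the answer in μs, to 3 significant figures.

Per-hop transmission t_tx = L/R = 72000/69800000 = 1031.52 μs.
Per-hop propagation t_prop = 42/300000000 = 0.14 μs.
Pipeline fill: first packet needs 4·t_tx to clear all hops; remaining 64 packets each add one t_tx.
Total = (4+65-1)·t_tx + 4·t_prop = 68·1031.52 + 4·0.14 = 70100 μs.

70100 μs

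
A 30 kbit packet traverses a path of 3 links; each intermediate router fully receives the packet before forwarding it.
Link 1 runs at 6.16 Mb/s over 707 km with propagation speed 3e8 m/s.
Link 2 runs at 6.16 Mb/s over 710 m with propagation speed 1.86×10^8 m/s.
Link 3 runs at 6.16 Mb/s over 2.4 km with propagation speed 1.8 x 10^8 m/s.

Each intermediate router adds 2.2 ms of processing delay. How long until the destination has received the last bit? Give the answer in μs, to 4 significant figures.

L = 30000 bits.
Transmission delay per hop = L/R = 30000/6160000 = 4870.13 μs; 3 hops → 14610.4 μs.
Propagation delays (d/s per hop): 2356.67, 3.8172, 13.3333 μs; sum = 2373.82 μs.
Processing at 2 router(s): 2 × 2.2 ms = 4400 μs.
End-to-end = 21380 μs.

21380 μs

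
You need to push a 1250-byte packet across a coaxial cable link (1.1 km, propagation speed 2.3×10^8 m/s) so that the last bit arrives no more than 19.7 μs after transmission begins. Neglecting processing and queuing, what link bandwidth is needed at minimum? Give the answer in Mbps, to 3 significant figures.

L = 10000 bits.
Propagation delay = 1100 / 2.3e+08 = 4.78261 μs.
Transmission budget = 19.7 − 4.78261 = 14.9174 μs.
R ≥ L / t_tx = 10000 bits / 1.49174e-05 s = 670 Mbps.

670 Mbps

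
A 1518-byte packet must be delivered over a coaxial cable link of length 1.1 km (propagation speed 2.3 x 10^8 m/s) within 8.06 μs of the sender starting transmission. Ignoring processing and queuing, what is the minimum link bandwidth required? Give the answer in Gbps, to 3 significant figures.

L = 12144 bits.
Propagation delay = 1100 / 2.3e+08 = 4.78261 μs.
Transmission budget = 8.06 − 4.78261 = 3.27739 μs.
R ≥ L / t_tx = 12144 bits / 3.27739e-06 s = 3.71 Gbps.

3.71 Gbps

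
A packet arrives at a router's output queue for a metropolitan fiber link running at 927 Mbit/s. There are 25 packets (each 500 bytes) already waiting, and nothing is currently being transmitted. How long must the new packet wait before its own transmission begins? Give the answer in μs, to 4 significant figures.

107.9 μs

Each queued packet: L/R = 4000/927000000 = 4.31499 μs.
25 queued → 107.875 μs.
Queuing delay = 107.9 μs.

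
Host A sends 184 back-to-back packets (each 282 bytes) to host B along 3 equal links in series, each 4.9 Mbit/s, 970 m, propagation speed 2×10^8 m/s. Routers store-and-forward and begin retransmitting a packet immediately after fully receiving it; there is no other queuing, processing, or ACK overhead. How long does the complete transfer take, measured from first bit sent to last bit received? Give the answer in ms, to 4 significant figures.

85.65 ms

Per-hop transmission t_tx = L/R = 2256/4900000 = 0.460408 ms.
Per-hop propagation t_prop = 970/200000000 = 0.00485 ms.
Pipeline fill: first packet needs 3·t_tx to clear all hops; remaining 183 packets each add one t_tx.
Total = (3+184-1)·t_tx + 3·t_prop = 186·0.460408 + 3·0.00485 = 85.65 ms.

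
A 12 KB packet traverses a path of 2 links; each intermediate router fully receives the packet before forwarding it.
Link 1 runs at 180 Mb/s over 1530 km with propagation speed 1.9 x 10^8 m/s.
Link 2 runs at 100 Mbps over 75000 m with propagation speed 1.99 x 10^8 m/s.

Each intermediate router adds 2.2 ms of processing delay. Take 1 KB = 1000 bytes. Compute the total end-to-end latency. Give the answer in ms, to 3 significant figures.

12.1 ms

L = 96000 bits.
Transmission delays (L/R per hop): 0.533333, 0.96 ms; sum = 1.49333 ms.
Propagation delays (d/s per hop): 8.05263, 0.376884 ms; sum = 8.42952 ms.
Processing at 1 router(s): 1 × 2.2 ms = 2.2 ms.
End-to-end = 12.1 ms.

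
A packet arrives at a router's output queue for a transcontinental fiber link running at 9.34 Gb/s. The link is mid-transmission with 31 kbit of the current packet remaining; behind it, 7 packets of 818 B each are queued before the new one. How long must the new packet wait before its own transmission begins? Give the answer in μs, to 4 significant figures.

8.224 μs

Each queued packet: L/R = 6544/9340000000 = 0.700642 μs.
7 queued → 4.9045 μs.
Plus remaining 31000 bits of current packet: 3.31906 μs.
Queuing delay = 8.224 μs.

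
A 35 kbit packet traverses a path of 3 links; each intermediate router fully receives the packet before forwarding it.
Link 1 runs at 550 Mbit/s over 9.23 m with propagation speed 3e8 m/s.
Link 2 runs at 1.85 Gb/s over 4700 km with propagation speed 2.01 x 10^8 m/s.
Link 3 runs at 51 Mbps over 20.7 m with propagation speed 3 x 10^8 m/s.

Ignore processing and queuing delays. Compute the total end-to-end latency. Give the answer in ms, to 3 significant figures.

24.2 ms

L = 35000 bits.
Transmission delays (L/R per hop): 0.0636364, 0.0189189, 0.686275 ms; sum = 0.76883 ms.
Propagation delays (d/s per hop): 3.07667e-05, 23.3831, 6.9e-05 ms; sum = 23.3832 ms.
End-to-end = 24.2 ms.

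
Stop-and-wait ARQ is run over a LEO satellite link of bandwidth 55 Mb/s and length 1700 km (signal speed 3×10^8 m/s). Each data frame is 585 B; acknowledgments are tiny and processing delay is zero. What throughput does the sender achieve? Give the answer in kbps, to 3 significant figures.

410 kbps

t_tx = L/R = 4680/55000000 = 8.50909e-05 s.
t_prop = 1700000/300000000 = 0.00566667 s; RTT = 0.0113333 s.
Cycle = t_tx + RTT = 0.0114184 s.
Throughput = L / cycle = 4680 / 0.0114184 = 410 kbps.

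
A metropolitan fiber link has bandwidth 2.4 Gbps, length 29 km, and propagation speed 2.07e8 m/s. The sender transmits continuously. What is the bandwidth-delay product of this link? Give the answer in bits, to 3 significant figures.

Propagation delay = 29000 / 2.07e+08 = 0.000140097 s.
BDP = R × t_prop = 2400000000 × 0.000140097 = 336232 bits.

336000 bits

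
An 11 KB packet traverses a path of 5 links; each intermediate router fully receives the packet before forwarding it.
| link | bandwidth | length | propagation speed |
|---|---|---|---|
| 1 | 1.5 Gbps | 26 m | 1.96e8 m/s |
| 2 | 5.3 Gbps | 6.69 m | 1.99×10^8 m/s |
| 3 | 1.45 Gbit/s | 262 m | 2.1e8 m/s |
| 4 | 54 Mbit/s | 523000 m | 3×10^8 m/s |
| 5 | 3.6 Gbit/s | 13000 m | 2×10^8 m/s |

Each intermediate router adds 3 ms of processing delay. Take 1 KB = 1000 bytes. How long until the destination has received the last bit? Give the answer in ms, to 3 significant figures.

L = 88000 bits.
Transmission delays (L/R per hop): 0.0586667, 0.0166038, 0.0606897, 1.62963, 0.0244444 ms; sum = 1.79003 ms.
Propagation delays (d/s per hop): 0.000132653, 3.36181e-05, 0.00124762, 1.74333, 0.065 ms; sum = 1.80975 ms.
Processing at 4 router(s): 4 × 3 ms = 12 ms.
End-to-end = 15.6 ms.

15.6 ms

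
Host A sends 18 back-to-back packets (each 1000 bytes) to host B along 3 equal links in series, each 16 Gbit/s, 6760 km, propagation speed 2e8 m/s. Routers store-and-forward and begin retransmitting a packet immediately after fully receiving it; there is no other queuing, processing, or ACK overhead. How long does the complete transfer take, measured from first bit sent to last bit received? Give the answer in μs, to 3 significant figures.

Per-hop transmission t_tx = L/R = 8000/16000000000 = 0.5 μs.
Per-hop propagation t_prop = 6760000/200000000 = 33800 μs.
Pipeline fill: first packet needs 3·t_tx to clear all hops; remaining 17 packets each add one t_tx.
Total = (3+18-1)·t_tx + 3·t_prop = 20·0.5 + 3·33800 = 101000 μs.

101000 μs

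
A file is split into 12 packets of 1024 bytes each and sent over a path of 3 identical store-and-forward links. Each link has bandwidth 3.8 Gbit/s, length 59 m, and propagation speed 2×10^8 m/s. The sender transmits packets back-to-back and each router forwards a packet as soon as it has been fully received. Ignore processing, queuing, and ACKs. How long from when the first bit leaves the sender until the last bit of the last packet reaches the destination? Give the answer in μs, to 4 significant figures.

31.07 μs

Per-hop transmission t_tx = L/R = 8192/3800000000 = 2.15579 μs.
Per-hop propagation t_prop = 59/200000000 = 0.295 μs.
Pipeline fill: first packet needs 3·t_tx to clear all hops; remaining 11 packets each add one t_tx.
Total = (3+12-1)·t_tx + 3·t_prop = 14·2.15579 + 3·0.295 = 31.07 μs.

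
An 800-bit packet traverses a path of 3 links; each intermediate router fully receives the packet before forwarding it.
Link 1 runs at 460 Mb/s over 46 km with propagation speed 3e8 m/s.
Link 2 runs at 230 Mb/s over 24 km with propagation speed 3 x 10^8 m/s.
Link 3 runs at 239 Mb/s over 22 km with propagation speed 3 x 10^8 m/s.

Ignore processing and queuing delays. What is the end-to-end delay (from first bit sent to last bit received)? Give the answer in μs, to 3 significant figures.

Transmission delays (L/R per hop): 1.73913, 3.47826, 3.34728 μs; sum = 8.56467 μs.
Propagation delays (d/s per hop): 153.333, 80, 73.3333 μs; sum = 306.667 μs.
End-to-end = 315 μs.

315 μs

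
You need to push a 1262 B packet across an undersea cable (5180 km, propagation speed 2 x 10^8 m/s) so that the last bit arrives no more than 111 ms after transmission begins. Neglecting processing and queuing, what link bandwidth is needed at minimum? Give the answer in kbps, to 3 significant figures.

119 kbps

L = 10096 bits.
Propagation delay = 5180000 / 200000000 = 25.9 ms.
Transmission budget = 111 − 25.9 = 85.1 ms.
R ≥ L / t_tx = 10096 bits / 0.0851 s = 119 kbps.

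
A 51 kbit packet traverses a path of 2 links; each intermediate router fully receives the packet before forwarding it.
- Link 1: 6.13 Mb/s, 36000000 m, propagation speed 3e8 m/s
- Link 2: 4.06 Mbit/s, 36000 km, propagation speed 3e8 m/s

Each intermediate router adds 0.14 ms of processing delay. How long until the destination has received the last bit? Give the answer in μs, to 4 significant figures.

L = 51000 bits.
Transmission delays (L/R per hop): 8319.74, 12561.6 μs; sum = 20881.3 μs.
Propagation delays (d/s per hop): 120000, 120000 μs; sum = 240000 μs.
Processing at 1 router(s): 1 × 0.14 ms = 140 μs.
End-to-end = 261000 μs.

261000 μs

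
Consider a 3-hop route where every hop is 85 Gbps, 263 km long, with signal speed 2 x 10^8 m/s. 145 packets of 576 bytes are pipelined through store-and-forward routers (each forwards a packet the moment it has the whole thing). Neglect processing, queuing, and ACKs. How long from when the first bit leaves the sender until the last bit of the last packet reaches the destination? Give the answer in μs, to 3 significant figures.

Per-hop transmission t_tx = L/R = 4608/85000000000 = 0.0542118 μs.
Per-hop propagation t_prop = 263000/200000000 = 1315 μs.
Pipeline fill: first packet needs 3·t_tx to clear all hops; remaining 144 packets each add one t_tx.
Total = (3+145-1)·t_tx + 3·t_prop = 147·0.0542118 + 3·1315 = 3950 μs.

3950 μs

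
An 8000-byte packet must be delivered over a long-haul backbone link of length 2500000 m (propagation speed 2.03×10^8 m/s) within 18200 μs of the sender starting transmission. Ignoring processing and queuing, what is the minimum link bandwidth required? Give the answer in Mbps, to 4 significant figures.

10.88 Mbps

L = 64000 bits.
Propagation delay = 2500000 / 2.03e+08 = 12315.3 μs.
Transmission budget = 18200 − 12315.3 = 5884.73 μs.
R ≥ L / t_tx = 64000 bits / 0.00588473 s = 10.88 Mbps.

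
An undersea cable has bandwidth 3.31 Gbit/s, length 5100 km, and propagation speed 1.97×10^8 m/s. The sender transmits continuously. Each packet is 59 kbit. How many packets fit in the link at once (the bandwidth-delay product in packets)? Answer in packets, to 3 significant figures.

1450 packets

Propagation delay = 5100000 / 197000000 = 0.0258883 s.
BDP = R × t_prop = 3310000000 × 0.0258883 = 85690400 bits.
In packets of 59000 bits: 1450 packets.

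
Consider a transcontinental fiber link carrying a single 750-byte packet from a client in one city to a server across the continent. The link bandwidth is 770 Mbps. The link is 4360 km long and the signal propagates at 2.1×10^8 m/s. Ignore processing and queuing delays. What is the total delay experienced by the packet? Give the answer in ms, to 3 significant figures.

20.8 ms

L = 750 × 8 = 6000 bits.
Transmission delay = L/R = 6000 / 770000000 = 0.00779221 ms.
Propagation delay = d/s = 4360000 m / 210000000 m/s = 20.7619 ms.
Total = 20.8 ms.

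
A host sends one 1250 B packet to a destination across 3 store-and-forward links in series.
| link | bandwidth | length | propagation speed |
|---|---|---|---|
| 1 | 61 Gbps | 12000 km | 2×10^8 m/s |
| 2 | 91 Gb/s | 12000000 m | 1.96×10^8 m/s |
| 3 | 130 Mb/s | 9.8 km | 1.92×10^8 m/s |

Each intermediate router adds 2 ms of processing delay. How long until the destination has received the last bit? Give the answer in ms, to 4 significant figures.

125.4 ms

L = 1250 × 8 = 10000 bits.
Transmission delays (L/R per hop): 0.000163934, 0.00010989, 0.0769231 ms; sum = 0.0771969 ms.
Propagation delays (d/s per hop): 60, 61.2245, 0.0510417 ms; sum = 121.276 ms.
Processing at 2 router(s): 2 × 2 ms = 4 ms.
End-to-end = 125.4 ms.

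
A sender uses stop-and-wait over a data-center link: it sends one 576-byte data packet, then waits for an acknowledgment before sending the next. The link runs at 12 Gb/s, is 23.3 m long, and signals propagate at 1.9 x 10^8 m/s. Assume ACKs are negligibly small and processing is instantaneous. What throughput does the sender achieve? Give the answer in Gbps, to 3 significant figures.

7.32 Gbps

t_tx = L/R = 4608/12000000000 = 3.84e-07 s.
t_prop = 23.3/190000000 = 1.22632e-07 s; RTT = 2.45263e-07 s.
Cycle = t_tx + RTT = 6.29263e-07 s.
Throughput = L / cycle = 4608 / 6.29263e-07 = 7.32 Gbps.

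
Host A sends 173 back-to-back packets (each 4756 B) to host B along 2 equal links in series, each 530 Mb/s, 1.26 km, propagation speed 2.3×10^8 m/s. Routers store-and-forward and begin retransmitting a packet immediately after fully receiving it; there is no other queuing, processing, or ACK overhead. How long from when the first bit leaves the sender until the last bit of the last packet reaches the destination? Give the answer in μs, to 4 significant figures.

12500 μs

Per-hop transmission t_tx = L/R = 38048/530000000 = 71.7887 μs.
Per-hop propagation t_prop = 1260/2.3e+08 = 5.47826 μs.
Pipeline fill: first packet needs 2·t_tx to clear all hops; remaining 172 packets each add one t_tx.
Total = (2+173-1)·t_tx + 2·t_prop = 174·71.7887 + 2·5.47826 = 12500 μs.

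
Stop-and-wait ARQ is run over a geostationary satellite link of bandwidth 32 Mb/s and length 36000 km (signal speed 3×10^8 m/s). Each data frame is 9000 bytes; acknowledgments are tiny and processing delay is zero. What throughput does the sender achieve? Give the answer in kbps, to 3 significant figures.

297 kbps

t_tx = L/R = 72000/32000000 = 0.00225 s.
t_prop = 36000000/300000000 = 0.12 s; RTT = 0.24 s.
Cycle = t_tx + RTT = 0.24225 s.
Throughput = L / cycle = 72000 / 0.24225 = 297 kbps.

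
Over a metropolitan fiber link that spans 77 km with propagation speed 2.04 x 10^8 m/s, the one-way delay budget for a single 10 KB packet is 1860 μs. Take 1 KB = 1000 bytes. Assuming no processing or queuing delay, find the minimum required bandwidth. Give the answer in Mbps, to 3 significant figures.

L = 80000 bits.
Propagation delay = 77000 / 204000000 = 377.451 μs.
Transmission budget = 1860 − 377.451 = 1482.55 μs.
R ≥ L / t_tx = 80000 bits / 0.00148255 s = 54.0 Mbps.

54.0 Mbps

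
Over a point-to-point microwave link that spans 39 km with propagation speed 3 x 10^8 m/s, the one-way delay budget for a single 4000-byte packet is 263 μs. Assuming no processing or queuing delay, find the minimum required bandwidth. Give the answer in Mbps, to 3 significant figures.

241 Mbps

L = 32000 bits.
Propagation delay = 39000 / 300000000 = 130 μs.
Transmission budget = 263 − 130 = 133 μs.
R ≥ L / t_tx = 32000 bits / 0.000133 s = 241 Mbps.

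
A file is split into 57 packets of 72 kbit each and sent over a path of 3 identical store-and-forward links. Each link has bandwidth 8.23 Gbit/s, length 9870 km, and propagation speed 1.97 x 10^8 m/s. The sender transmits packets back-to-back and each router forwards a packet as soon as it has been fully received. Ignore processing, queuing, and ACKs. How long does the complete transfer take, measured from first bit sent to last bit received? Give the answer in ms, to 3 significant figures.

Per-hop transmission t_tx = L/R = 72000/8230000000 = 0.00874848 ms.
Per-hop propagation t_prop = 9870000/197000000 = 50.1015 ms.
Pipeline fill: first packet needs 3·t_tx to clear all hops; remaining 56 packets each add one t_tx.
Total = (3+57-1)·t_tx + 3·t_prop = 59·0.00874848 + 3·50.1015 = 151 ms.

151 ms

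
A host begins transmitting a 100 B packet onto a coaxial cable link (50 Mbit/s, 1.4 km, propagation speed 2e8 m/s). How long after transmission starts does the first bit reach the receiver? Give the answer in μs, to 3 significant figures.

7.00 μs

First bit experiences only propagation delay: d/s = 1400/200000000 = 7.00 μs.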